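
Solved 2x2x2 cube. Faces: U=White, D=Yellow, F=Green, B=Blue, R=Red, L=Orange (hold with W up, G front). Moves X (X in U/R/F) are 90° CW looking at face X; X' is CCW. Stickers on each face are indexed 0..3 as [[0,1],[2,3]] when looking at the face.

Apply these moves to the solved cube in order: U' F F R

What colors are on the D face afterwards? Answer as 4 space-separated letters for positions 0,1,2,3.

Answer: W B Y R

Derivation:
After move 1 (U'): U=WWWW F=OOGG R=GGRR B=RRBB L=BBOO
After move 2 (F): F=GOGO U=WWOB R=WGWR D=RGYY L=BYOY
After move 3 (F): F=GGOO U=WWYY R=OGBR D=WWYY L=BROG
After move 4 (R): R=BORG U=WGYO F=GWOY D=WBYR B=YRWB
Query: D face = WBYR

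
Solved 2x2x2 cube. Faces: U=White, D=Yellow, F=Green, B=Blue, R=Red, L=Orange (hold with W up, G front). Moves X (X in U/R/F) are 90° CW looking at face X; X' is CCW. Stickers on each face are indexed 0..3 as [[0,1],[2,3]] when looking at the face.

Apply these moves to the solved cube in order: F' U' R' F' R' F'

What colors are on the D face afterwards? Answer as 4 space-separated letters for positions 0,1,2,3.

After move 1 (F'): F=GGGG U=WWRR R=YRYR D=OOYY L=OWOW
After move 2 (U'): U=WRWR F=OWGG R=GGYR B=YRBB L=BBOW
After move 3 (R'): R=GRGY U=WBWY F=ORGR D=OWYG B=YROB
After move 4 (F'): F=RROG U=WBGG R=WROY D=BWYG L=BYOW
After move 5 (R'): R=RYWO U=WOGY F=RBOG D=BRYG B=GRWB
After move 6 (F'): F=BGRO U=WORW R=RYBO D=YWYG L=BYOG
Query: D face = YWYG

Answer: Y W Y G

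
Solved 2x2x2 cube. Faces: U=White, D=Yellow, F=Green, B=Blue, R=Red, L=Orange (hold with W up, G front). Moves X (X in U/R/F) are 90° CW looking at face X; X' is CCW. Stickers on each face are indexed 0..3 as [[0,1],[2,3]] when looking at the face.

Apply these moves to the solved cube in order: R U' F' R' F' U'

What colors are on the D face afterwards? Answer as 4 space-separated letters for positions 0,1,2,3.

Answer: W W Y G

Derivation:
After move 1 (R): R=RRRR U=WGWG F=GYGY D=YBYB B=WBWB
After move 2 (U'): U=GGWW F=OOGY R=GYRR B=RRWB L=WBOO
After move 3 (F'): F=OYOG U=GGGR R=BYYR D=BOYB L=WWOW
After move 4 (R'): R=YRBY U=GWGR F=OGOR D=BYYG B=BROB
After move 5 (F'): F=GROO U=GWYB R=YRBY D=WWYG L=WROG
After move 6 (U'): U=WBGY F=WROO R=GRBY B=YROB L=BROG
Query: D face = WWYG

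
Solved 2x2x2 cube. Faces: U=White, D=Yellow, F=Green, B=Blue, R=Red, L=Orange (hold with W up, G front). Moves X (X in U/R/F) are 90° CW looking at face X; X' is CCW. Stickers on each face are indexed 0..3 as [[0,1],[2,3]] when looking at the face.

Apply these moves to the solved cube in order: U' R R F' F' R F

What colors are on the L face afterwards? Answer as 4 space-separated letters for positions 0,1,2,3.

Answer: B Y O O

Derivation:
After move 1 (U'): U=WWWW F=OOGG R=GGRR B=RRBB L=BBOO
After move 2 (R): R=RGRG U=WOWG F=OYGY D=YBYR B=WRWB
After move 3 (R): R=RRGG U=WYWY F=OBGR D=YWYW B=GROB
After move 4 (F'): F=BROG U=WYRG R=WRYG D=BOYW L=BYOW
After move 5 (F'): F=RGBO U=WYWY R=ORBG D=YWYW L=BGOR
After move 6 (R): R=BOGR U=WGWO F=RWBW D=YOYG B=YRYB
After move 7 (F): F=BRWW U=WGRG R=WOOR D=GBYG L=BYOO
Query: L face = BYOO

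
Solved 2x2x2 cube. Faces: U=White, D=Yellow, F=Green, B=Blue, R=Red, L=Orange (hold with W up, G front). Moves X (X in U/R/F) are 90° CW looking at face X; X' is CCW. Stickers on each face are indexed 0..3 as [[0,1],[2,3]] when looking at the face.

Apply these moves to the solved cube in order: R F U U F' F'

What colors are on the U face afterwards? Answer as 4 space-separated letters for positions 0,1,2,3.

Answer: O O R R

Derivation:
After move 1 (R): R=RRRR U=WGWG F=GYGY D=YBYB B=WBWB
After move 2 (F): F=GGYY U=WGOO R=WRGR D=RRYB L=OYOB
After move 3 (U): U=OWOG F=WRYY R=WBGR B=OYWB L=GGOB
After move 4 (U): U=OOGW F=WBYY R=OYGR B=GGWB L=WROB
After move 5 (F'): F=BYWY U=OOOG R=RYRR D=RBYB L=WWOG
After move 6 (F'): F=YYBW U=OORR R=BYRR D=WGYB L=WGOO
Query: U face = OORR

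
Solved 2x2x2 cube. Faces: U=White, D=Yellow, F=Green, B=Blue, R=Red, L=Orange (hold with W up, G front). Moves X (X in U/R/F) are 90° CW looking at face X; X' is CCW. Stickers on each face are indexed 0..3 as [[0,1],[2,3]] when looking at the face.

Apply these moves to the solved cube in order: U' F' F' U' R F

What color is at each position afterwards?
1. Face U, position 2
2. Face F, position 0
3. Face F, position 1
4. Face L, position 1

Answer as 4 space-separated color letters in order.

Answer: G O B W

Derivation:
After move 1 (U'): U=WWWW F=OOGG R=GGRR B=RRBB L=BBOO
After move 2 (F'): F=OGOG U=WWGR R=YGYR D=BOYY L=BWOW
After move 3 (F'): F=GGOO U=WWYY R=OGBR D=WWYY L=BROG
After move 4 (U'): U=WYWY F=BROO R=GGBR B=OGBB L=RROG
After move 5 (R): R=BGRG U=WRWO F=BWOY D=WBYO B=YGYB
After move 6 (F): F=OBYW U=WRGR R=WGOG D=RBYO L=RWOB
Query 1: U[2] = G
Query 2: F[0] = O
Query 3: F[1] = B
Query 4: L[1] = W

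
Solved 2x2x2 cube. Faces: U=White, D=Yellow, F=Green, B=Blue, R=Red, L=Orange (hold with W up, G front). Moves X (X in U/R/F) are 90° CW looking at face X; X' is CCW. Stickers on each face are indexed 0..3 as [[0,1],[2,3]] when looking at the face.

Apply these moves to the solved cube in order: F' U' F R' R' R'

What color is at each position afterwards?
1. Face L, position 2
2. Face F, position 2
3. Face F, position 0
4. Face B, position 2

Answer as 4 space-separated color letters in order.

Answer: O G G R

Derivation:
After move 1 (F'): F=GGGG U=WWRR R=YRYR D=OOYY L=OWOW
After move 2 (U'): U=WRWR F=OWGG R=GGYR B=YRBB L=BBOW
After move 3 (F): F=GOGW U=WRWB R=WGRR D=YGYY L=BOOO
After move 4 (R'): R=GRWR U=WBWY F=GRGB D=YOYW B=YRGB
After move 5 (R'): R=RRGW U=WGWY F=GBGY D=YRYB B=WROB
After move 6 (R'): R=RWRG U=WOWW F=GGGY D=YBYY B=BRRB
Query 1: L[2] = O
Query 2: F[2] = G
Query 3: F[0] = G
Query 4: B[2] = R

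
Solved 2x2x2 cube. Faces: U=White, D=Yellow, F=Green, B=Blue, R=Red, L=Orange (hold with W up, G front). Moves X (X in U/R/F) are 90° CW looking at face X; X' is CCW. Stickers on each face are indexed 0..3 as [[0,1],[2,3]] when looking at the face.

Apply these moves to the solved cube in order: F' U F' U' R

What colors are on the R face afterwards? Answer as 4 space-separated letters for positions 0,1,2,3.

After move 1 (F'): F=GGGG U=WWRR R=YRYR D=OOYY L=OWOW
After move 2 (U): U=RWRW F=YRGG R=BBYR B=OWBB L=GGOW
After move 3 (F'): F=RGYG U=RWBY R=OBOR D=GWYY L=GWOR
After move 4 (U'): U=WYRB F=GWYG R=RGOR B=OBBB L=OWOR
After move 5 (R): R=ORRG U=WWRG F=GWYY D=GBYO B=BBYB
Query: R face = ORRG

Answer: O R R G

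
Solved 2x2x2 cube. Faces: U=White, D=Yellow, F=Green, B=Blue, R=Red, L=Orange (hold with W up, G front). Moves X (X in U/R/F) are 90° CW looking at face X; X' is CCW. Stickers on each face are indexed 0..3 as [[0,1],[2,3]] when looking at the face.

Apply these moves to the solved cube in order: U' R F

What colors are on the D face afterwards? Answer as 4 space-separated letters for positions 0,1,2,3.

After move 1 (U'): U=WWWW F=OOGG R=GGRR B=RRBB L=BBOO
After move 2 (R): R=RGRG U=WOWG F=OYGY D=YBYR B=WRWB
After move 3 (F): F=GOYY U=WOOB R=WGGG D=RRYR L=BYOB
Query: D face = RRYR

Answer: R R Y R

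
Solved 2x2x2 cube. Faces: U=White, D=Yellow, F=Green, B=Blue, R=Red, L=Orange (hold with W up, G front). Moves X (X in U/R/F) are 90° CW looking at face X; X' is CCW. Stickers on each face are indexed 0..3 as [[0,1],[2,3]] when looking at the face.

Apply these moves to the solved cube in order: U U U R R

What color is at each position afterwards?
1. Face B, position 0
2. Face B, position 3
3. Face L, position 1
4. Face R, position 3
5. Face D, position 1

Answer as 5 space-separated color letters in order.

Answer: G B B G W

Derivation:
After move 1 (U): U=WWWW F=RRGG R=BBRR B=OOBB L=GGOO
After move 2 (U): U=WWWW F=BBGG R=OORR B=GGBB L=RROO
After move 3 (U): U=WWWW F=OOGG R=GGRR B=RRBB L=BBOO
After move 4 (R): R=RGRG U=WOWG F=OYGY D=YBYR B=WRWB
After move 5 (R): R=RRGG U=WYWY F=OBGR D=YWYW B=GROB
Query 1: B[0] = G
Query 2: B[3] = B
Query 3: L[1] = B
Query 4: R[3] = G
Query 5: D[1] = W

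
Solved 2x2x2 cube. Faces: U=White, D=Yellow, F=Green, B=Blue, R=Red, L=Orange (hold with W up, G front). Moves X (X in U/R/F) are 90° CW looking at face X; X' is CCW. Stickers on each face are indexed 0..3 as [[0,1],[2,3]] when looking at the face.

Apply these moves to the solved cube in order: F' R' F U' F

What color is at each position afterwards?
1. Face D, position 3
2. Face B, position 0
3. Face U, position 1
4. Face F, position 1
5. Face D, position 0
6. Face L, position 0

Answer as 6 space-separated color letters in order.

Answer: G R W O B Y

Derivation:
After move 1 (F'): F=GGGG U=WWRR R=YRYR D=OOYY L=OWOW
After move 2 (R'): R=RRYY U=WBRB F=GWGR D=OGYG B=YBOB
After move 3 (F): F=GGRW U=WBWW R=RRBY D=YRYG L=OOOG
After move 4 (U'): U=BWWW F=OORW R=GGBY B=RROB L=YBOG
After move 5 (F): F=ROWO U=BWGB R=WGWY D=BGYG L=YYOR
Query 1: D[3] = G
Query 2: B[0] = R
Query 3: U[1] = W
Query 4: F[1] = O
Query 5: D[0] = B
Query 6: L[0] = Y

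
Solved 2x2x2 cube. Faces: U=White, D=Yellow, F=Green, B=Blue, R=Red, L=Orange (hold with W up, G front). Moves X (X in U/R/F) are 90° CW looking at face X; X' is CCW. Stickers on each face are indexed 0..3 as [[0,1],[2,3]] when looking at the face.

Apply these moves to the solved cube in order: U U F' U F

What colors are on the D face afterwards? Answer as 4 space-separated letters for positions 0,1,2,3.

After move 1 (U): U=WWWW F=RRGG R=BBRR B=OOBB L=GGOO
After move 2 (U): U=WWWW F=BBGG R=OORR B=GGBB L=RROO
After move 3 (F'): F=BGBG U=WWOR R=YOYR D=ROYY L=RWOW
After move 4 (U): U=OWRW F=YOBG R=GGYR B=RWBB L=BGOW
After move 5 (F): F=BYGO U=OWWG R=RGWR D=YGYY L=BROO
Query: D face = YGYY

Answer: Y G Y Y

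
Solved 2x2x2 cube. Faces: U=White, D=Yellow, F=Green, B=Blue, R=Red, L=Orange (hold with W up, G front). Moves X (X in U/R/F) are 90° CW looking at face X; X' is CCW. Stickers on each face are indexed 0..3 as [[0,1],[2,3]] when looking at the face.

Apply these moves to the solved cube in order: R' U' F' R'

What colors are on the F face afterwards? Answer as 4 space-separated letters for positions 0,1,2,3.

Answer: O B O R

Derivation:
After move 1 (R'): R=RRRR U=WBWB F=GWGW D=YGYG B=YBYB
After move 2 (U'): U=BBWW F=OOGW R=GWRR B=RRYB L=YBOO
After move 3 (F'): F=OWOG U=BBGR R=GWYR D=BOYG L=YWOW
After move 4 (R'): R=WRGY U=BYGR F=OBOR D=BWYG B=GROB
Query: F face = OBOR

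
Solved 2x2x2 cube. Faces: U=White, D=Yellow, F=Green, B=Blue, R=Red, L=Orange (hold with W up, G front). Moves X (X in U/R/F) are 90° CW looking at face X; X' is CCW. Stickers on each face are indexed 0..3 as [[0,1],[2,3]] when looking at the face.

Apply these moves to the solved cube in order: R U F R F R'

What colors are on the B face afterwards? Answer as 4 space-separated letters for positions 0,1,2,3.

After move 1 (R): R=RRRR U=WGWG F=GYGY D=YBYB B=WBWB
After move 2 (U): U=WWGG F=RRGY R=WBRR B=OOWB L=GYOO
After move 3 (F): F=GRYR U=WWOY R=GBGR D=RWYB L=GYOB
After move 4 (R): R=GGRB U=WROR F=GWYB D=RWYO B=YOWB
After move 5 (F): F=YGBW U=WRBY R=OGRB D=RGYO L=GROW
After move 6 (R'): R=GBOR U=WWBY F=YRBY D=RGYW B=OOGB
Query: B face = OOGB

Answer: O O G B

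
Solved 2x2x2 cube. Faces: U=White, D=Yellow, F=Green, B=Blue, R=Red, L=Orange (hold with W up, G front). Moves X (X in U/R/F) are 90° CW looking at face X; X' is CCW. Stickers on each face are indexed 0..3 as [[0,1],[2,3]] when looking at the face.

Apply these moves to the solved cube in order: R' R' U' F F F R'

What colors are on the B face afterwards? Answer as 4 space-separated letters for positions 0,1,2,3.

Answer: W R O B

Derivation:
After move 1 (R'): R=RRRR U=WBWB F=GWGW D=YGYG B=YBYB
After move 2 (R'): R=RRRR U=WYWY F=GBGB D=YWYW B=GBGB
After move 3 (U'): U=YYWW F=OOGB R=GBRR B=RRGB L=GBOO
After move 4 (F): F=GOBO U=YYOB R=WBWR D=RGYW L=GYOW
After move 5 (F): F=BGOO U=YYWY R=OBBR D=WWYW L=GROG
After move 6 (F): F=OBOG U=YYGR R=WBYR D=BOYW L=GWOW
After move 7 (R'): R=BRWY U=YGGR F=OYOR D=BBYG B=WROB
Query: B face = WROB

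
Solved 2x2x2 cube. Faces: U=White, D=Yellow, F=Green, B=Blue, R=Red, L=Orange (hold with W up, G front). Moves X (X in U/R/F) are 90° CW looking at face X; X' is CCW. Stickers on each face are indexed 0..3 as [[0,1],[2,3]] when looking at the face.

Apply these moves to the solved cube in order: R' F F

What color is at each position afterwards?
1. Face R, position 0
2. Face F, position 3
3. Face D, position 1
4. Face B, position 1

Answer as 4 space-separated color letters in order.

Answer: O G W B

Derivation:
After move 1 (R'): R=RRRR U=WBWB F=GWGW D=YGYG B=YBYB
After move 2 (F): F=GGWW U=WBOO R=WRBR D=RRYG L=OYOG
After move 3 (F): F=WGWG U=WBGY R=OROR D=BWYG L=OROR
Query 1: R[0] = O
Query 2: F[3] = G
Query 3: D[1] = W
Query 4: B[1] = B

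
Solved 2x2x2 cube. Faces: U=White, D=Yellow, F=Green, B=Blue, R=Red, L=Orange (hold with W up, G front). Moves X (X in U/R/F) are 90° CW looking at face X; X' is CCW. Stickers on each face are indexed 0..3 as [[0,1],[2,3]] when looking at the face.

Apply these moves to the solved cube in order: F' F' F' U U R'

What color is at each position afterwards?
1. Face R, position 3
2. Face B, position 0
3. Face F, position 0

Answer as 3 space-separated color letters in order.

After move 1 (F'): F=GGGG U=WWRR R=YRYR D=OOYY L=OWOW
After move 2 (F'): F=GGGG U=WWYY R=OROR D=WWYY L=OROR
After move 3 (F'): F=GGGG U=WWOO R=WRWR D=RRYY L=OYOY
After move 4 (U): U=OWOW F=WRGG R=BBWR B=OYBB L=GGOY
After move 5 (U): U=OOWW F=BBGG R=OYWR B=GGBB L=WROY
After move 6 (R'): R=YROW U=OBWG F=BOGW D=RBYG B=YGRB
Query 1: R[3] = W
Query 2: B[0] = Y
Query 3: F[0] = B

Answer: W Y B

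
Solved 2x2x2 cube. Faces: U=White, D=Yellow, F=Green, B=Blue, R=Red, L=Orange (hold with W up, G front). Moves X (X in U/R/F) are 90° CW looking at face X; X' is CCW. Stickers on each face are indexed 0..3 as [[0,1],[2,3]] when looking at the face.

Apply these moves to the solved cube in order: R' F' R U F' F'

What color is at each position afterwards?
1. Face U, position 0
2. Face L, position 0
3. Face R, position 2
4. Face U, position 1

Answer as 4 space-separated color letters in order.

After move 1 (R'): R=RRRR U=WBWB F=GWGW D=YGYG B=YBYB
After move 2 (F'): F=WWGG U=WBRR R=GRYR D=OOYG L=OBOW
After move 3 (R): R=YGRR U=WWRG F=WOGG D=OYYY B=RBBB
After move 4 (U): U=RWGW F=YGGG R=RBRR B=OBBB L=WOOW
After move 5 (F'): F=GGYG U=RWRR R=YBOR D=OWYY L=WWOG
After move 6 (F'): F=GGGY U=RWYO R=WBOR D=WGYY L=WROR
Query 1: U[0] = R
Query 2: L[0] = W
Query 3: R[2] = O
Query 4: U[1] = W

Answer: R W O W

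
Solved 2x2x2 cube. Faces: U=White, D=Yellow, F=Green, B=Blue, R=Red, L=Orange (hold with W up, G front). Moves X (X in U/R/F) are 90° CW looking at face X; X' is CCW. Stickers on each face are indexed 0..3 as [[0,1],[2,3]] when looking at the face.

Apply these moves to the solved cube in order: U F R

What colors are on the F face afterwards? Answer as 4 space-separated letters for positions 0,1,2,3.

Answer: G B G Y

Derivation:
After move 1 (U): U=WWWW F=RRGG R=BBRR B=OOBB L=GGOO
After move 2 (F): F=GRGR U=WWOG R=WBWR D=RBYY L=GYOY
After move 3 (R): R=WWRB U=WROR F=GBGY D=RBYO B=GOWB
Query: F face = GBGY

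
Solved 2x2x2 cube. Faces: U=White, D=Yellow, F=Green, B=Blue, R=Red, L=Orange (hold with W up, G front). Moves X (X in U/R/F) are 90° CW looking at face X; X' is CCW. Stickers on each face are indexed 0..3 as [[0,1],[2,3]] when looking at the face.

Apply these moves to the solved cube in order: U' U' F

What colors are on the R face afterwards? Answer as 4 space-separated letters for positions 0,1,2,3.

After move 1 (U'): U=WWWW F=OOGG R=GGRR B=RRBB L=BBOO
After move 2 (U'): U=WWWW F=BBGG R=OORR B=GGBB L=RROO
After move 3 (F): F=GBGB U=WWOR R=WOWR D=ROYY L=RYOY
Query: R face = WOWR

Answer: W O W R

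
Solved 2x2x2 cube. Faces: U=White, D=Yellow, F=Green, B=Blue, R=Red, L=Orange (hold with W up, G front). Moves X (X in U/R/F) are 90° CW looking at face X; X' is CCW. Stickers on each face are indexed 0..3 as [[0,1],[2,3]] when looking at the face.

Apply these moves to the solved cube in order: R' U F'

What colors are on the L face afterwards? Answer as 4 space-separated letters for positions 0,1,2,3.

After move 1 (R'): R=RRRR U=WBWB F=GWGW D=YGYG B=YBYB
After move 2 (U): U=WWBB F=RRGW R=YBRR B=OOYB L=GWOO
After move 3 (F'): F=RWRG U=WWYR R=GBYR D=WOYG L=GBOB
Query: L face = GBOB

Answer: G B O B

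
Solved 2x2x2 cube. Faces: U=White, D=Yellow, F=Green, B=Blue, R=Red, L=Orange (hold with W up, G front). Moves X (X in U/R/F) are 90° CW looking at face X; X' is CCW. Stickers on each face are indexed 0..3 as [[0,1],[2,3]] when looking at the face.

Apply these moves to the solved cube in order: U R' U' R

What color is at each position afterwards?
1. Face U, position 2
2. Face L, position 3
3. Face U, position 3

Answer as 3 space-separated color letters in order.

After move 1 (U): U=WWWW F=RRGG R=BBRR B=OOBB L=GGOO
After move 2 (R'): R=BRBR U=WBWO F=RWGW D=YRYG B=YOYB
After move 3 (U'): U=BOWW F=GGGW R=RWBR B=BRYB L=YOOO
After move 4 (R): R=BRRW U=BGWW F=GRGG D=YYYB B=WROB
Query 1: U[2] = W
Query 2: L[3] = O
Query 3: U[3] = W

Answer: W O W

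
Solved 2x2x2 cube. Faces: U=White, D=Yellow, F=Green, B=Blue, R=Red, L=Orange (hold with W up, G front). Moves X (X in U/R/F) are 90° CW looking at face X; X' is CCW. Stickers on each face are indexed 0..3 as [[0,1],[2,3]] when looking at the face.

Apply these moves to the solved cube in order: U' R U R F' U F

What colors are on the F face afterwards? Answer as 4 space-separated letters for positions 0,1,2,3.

Answer: R W G W

Derivation:
After move 1 (U'): U=WWWW F=OOGG R=GGRR B=RRBB L=BBOO
After move 2 (R): R=RGRG U=WOWG F=OYGY D=YBYR B=WRWB
After move 3 (U): U=WWGO F=RGGY R=WRRG B=BBWB L=OYOO
After move 4 (R): R=RWGR U=WGGY F=RBGR D=YWYB B=OBWB
After move 5 (F'): F=BRRG U=WGRG R=WWYR D=YOYB L=OYOG
After move 6 (U): U=RWGG F=WWRG R=OBYR B=OYWB L=BROG
After move 7 (F): F=RWGW U=RWGR R=GBGR D=YOYB L=BYOO
Query: F face = RWGW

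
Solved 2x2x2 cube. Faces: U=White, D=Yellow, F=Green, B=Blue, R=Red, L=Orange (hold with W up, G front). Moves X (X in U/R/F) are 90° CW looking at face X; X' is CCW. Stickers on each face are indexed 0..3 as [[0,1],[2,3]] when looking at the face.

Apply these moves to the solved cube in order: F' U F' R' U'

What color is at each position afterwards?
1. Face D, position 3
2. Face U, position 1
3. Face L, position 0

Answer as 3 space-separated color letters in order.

Answer: G O Y

Derivation:
After move 1 (F'): F=GGGG U=WWRR R=YRYR D=OOYY L=OWOW
After move 2 (U): U=RWRW F=YRGG R=BBYR B=OWBB L=GGOW
After move 3 (F'): F=RGYG U=RWBY R=OBOR D=GWYY L=GWOR
After move 4 (R'): R=BROO U=RBBO F=RWYY D=GGYG B=YWWB
After move 5 (U'): U=BORB F=GWYY R=RWOO B=BRWB L=YWOR
Query 1: D[3] = G
Query 2: U[1] = O
Query 3: L[0] = Y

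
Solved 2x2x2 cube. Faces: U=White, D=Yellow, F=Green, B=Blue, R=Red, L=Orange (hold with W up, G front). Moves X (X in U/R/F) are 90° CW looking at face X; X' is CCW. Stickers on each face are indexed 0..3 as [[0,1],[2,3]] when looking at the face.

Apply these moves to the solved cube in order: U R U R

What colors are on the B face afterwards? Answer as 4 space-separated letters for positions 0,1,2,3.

Answer: R G W B

Derivation:
After move 1 (U): U=WWWW F=RRGG R=BBRR B=OOBB L=GGOO
After move 2 (R): R=RBRB U=WRWG F=RYGY D=YBYO B=WOWB
After move 3 (U): U=WWGR F=RBGY R=WORB B=GGWB L=RYOO
After move 4 (R): R=RWBO U=WBGY F=RBGO D=YWYG B=RGWB
Query: B face = RGWB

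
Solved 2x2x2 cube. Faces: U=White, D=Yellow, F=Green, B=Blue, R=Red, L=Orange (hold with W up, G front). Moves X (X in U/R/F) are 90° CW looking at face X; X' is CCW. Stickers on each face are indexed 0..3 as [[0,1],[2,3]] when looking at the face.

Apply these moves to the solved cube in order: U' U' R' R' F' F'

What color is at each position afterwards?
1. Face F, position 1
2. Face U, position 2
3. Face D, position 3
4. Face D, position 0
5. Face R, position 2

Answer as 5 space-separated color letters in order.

Answer: G W W Y R

Derivation:
After move 1 (U'): U=WWWW F=OOGG R=GGRR B=RRBB L=BBOO
After move 2 (U'): U=WWWW F=BBGG R=OORR B=GGBB L=RROO
After move 3 (R'): R=OROR U=WBWG F=BWGW D=YBYG B=YGYB
After move 4 (R'): R=RROO U=WYWY F=BBGG D=YWYW B=GGBB
After move 5 (F'): F=BGBG U=WYRO R=WRYO D=ROYW L=RYOW
After move 6 (F'): F=GGBB U=WYWY R=ORRO D=YWYW L=ROOR
Query 1: F[1] = G
Query 2: U[2] = W
Query 3: D[3] = W
Query 4: D[0] = Y
Query 5: R[2] = R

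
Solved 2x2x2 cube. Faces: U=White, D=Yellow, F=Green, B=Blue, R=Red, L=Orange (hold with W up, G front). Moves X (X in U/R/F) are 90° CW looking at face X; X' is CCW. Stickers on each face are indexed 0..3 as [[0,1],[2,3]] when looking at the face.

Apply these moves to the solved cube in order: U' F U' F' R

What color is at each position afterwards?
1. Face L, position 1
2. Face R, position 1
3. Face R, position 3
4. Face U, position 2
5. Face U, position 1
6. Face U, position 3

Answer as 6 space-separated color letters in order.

Answer: O G O G O G

Derivation:
After move 1 (U'): U=WWWW F=OOGG R=GGRR B=RRBB L=BBOO
After move 2 (F): F=GOGO U=WWOB R=WGWR D=RGYY L=BYOY
After move 3 (U'): U=WBWO F=BYGO R=GOWR B=WGBB L=RROY
After move 4 (F'): F=YOBG U=WBGW R=GORR D=RYYY L=ROOW
After move 5 (R): R=RGRO U=WOGG F=YYBY D=RBYW B=WGBB
Query 1: L[1] = O
Query 2: R[1] = G
Query 3: R[3] = O
Query 4: U[2] = G
Query 5: U[1] = O
Query 6: U[3] = G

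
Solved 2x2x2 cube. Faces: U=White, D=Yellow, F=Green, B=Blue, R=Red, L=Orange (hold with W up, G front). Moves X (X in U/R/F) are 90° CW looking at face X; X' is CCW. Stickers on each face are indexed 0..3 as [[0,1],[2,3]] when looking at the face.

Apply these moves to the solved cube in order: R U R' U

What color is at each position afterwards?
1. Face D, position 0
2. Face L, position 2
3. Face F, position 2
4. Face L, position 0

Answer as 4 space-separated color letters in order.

Answer: Y O G R

Derivation:
After move 1 (R): R=RRRR U=WGWG F=GYGY D=YBYB B=WBWB
After move 2 (U): U=WWGG F=RRGY R=WBRR B=OOWB L=GYOO
After move 3 (R'): R=BRWR U=WWGO F=RWGG D=YRYY B=BOBB
After move 4 (U): U=GWOW F=BRGG R=BOWR B=GYBB L=RWOO
Query 1: D[0] = Y
Query 2: L[2] = O
Query 3: F[2] = G
Query 4: L[0] = R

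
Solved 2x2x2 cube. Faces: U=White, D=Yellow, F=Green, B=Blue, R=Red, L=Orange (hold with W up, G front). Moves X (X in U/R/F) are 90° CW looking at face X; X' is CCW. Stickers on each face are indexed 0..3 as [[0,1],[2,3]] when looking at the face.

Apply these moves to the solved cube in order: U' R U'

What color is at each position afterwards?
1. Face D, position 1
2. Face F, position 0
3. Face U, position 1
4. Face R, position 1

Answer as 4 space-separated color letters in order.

After move 1 (U'): U=WWWW F=OOGG R=GGRR B=RRBB L=BBOO
After move 2 (R): R=RGRG U=WOWG F=OYGY D=YBYR B=WRWB
After move 3 (U'): U=OGWW F=BBGY R=OYRG B=RGWB L=WROO
Query 1: D[1] = B
Query 2: F[0] = B
Query 3: U[1] = G
Query 4: R[1] = Y

Answer: B B G Y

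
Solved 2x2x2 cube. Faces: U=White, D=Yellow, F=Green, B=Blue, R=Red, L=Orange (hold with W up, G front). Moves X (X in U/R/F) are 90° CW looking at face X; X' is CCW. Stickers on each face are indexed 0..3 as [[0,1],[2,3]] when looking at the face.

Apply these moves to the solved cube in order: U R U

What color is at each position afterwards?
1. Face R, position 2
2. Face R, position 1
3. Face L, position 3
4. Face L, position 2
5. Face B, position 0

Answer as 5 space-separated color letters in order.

After move 1 (U): U=WWWW F=RRGG R=BBRR B=OOBB L=GGOO
After move 2 (R): R=RBRB U=WRWG F=RYGY D=YBYO B=WOWB
After move 3 (U): U=WWGR F=RBGY R=WORB B=GGWB L=RYOO
Query 1: R[2] = R
Query 2: R[1] = O
Query 3: L[3] = O
Query 4: L[2] = O
Query 5: B[0] = G

Answer: R O O O G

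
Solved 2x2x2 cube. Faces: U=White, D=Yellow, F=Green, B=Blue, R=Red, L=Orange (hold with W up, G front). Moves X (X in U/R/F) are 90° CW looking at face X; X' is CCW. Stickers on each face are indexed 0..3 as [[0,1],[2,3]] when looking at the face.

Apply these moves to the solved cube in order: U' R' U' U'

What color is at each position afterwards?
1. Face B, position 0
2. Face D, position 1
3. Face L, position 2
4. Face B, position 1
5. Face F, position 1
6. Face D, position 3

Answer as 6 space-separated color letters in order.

After move 1 (U'): U=WWWW F=OOGG R=GGRR B=RRBB L=BBOO
After move 2 (R'): R=GRGR U=WBWR F=OWGW D=YOYG B=YRYB
After move 3 (U'): U=BRWW F=BBGW R=OWGR B=GRYB L=YROO
After move 4 (U'): U=RWBW F=YRGW R=BBGR B=OWYB L=GROO
Query 1: B[0] = O
Query 2: D[1] = O
Query 3: L[2] = O
Query 4: B[1] = W
Query 5: F[1] = R
Query 6: D[3] = G

Answer: O O O W R G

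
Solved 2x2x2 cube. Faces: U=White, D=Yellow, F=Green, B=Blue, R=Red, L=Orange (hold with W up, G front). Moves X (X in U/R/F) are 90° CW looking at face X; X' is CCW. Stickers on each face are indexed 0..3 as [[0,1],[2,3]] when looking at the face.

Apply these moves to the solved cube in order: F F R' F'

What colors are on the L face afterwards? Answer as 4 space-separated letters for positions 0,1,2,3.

Answer: O B O Y

Derivation:
After move 1 (F): F=GGGG U=WWOO R=WRWR D=RRYY L=OYOY
After move 2 (F): F=GGGG U=WWYY R=OROR D=WWYY L=OROR
After move 3 (R'): R=RROO U=WBYB F=GWGY D=WGYG B=YBWB
After move 4 (F'): F=WYGG U=WBRO R=GRWO D=RRYG L=OBOY
Query: L face = OBOY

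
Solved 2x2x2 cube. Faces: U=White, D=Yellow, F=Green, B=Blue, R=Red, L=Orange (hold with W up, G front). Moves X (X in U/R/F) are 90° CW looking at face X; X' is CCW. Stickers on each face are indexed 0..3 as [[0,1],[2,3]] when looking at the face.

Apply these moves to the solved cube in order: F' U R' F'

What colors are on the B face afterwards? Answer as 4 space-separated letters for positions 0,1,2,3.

After move 1 (F'): F=GGGG U=WWRR R=YRYR D=OOYY L=OWOW
After move 2 (U): U=RWRW F=YRGG R=BBYR B=OWBB L=GGOW
After move 3 (R'): R=BRBY U=RBRO F=YWGW D=ORYG B=YWOB
After move 4 (F'): F=WWYG U=RBBB R=RROY D=GWYG L=GOOR
Query: B face = YWOB

Answer: Y W O B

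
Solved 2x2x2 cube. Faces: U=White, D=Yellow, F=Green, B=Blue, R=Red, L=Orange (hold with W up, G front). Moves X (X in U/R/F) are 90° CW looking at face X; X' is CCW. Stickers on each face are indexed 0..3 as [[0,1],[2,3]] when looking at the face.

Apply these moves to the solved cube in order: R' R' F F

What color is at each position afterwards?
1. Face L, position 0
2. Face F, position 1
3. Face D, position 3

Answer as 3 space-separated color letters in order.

Answer: O G W

Derivation:
After move 1 (R'): R=RRRR U=WBWB F=GWGW D=YGYG B=YBYB
After move 2 (R'): R=RRRR U=WYWY F=GBGB D=YWYW B=GBGB
After move 3 (F): F=GGBB U=WYOO R=WRYR D=RRYW L=OYOW
After move 4 (F): F=BGBG U=WYWY R=OROR D=YWYW L=OROR
Query 1: L[0] = O
Query 2: F[1] = G
Query 3: D[3] = W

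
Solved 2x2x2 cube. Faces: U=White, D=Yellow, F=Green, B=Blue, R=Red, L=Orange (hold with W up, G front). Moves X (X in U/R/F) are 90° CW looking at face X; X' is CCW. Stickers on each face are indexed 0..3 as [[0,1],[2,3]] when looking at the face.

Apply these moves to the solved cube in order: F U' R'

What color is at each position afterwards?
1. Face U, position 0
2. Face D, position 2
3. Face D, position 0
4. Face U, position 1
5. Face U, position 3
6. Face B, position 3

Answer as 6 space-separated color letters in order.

After move 1 (F): F=GGGG U=WWOO R=WRWR D=RRYY L=OYOY
After move 2 (U'): U=WOWO F=OYGG R=GGWR B=WRBB L=BBOY
After move 3 (R'): R=GRGW U=WBWW F=OOGO D=RYYG B=YRRB
Query 1: U[0] = W
Query 2: D[2] = Y
Query 3: D[0] = R
Query 4: U[1] = B
Query 5: U[3] = W
Query 6: B[3] = B

Answer: W Y R B W B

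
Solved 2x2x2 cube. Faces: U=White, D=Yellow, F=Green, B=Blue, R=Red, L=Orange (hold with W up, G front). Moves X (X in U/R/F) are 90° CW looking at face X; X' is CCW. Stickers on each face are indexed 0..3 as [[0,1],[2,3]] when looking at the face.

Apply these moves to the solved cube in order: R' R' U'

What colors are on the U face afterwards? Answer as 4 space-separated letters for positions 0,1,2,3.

After move 1 (R'): R=RRRR U=WBWB F=GWGW D=YGYG B=YBYB
After move 2 (R'): R=RRRR U=WYWY F=GBGB D=YWYW B=GBGB
After move 3 (U'): U=YYWW F=OOGB R=GBRR B=RRGB L=GBOO
Query: U face = YYWW

Answer: Y Y W W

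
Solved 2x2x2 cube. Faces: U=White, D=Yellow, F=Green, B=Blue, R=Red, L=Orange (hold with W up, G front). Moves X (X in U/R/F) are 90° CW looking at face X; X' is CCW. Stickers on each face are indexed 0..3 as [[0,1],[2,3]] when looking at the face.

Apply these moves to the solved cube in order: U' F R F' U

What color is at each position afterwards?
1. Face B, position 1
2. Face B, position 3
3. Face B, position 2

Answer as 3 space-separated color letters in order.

Answer: O B W

Derivation:
After move 1 (U'): U=WWWW F=OOGG R=GGRR B=RRBB L=BBOO
After move 2 (F): F=GOGO U=WWOB R=WGWR D=RGYY L=BYOY
After move 3 (R): R=WWRG U=WOOO F=GGGY D=RBYR B=BRWB
After move 4 (F'): F=GYGG U=WOWR R=BWRG D=YYYR L=BOOO
After move 5 (U): U=WWRO F=BWGG R=BRRG B=BOWB L=GYOO
Query 1: B[1] = O
Query 2: B[3] = B
Query 3: B[2] = W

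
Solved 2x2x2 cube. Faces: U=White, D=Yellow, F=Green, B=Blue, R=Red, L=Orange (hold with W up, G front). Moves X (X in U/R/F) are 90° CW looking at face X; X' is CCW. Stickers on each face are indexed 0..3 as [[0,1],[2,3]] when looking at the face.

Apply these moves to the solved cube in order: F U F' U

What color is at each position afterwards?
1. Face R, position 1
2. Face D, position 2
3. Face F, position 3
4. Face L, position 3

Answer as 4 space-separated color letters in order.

After move 1 (F): F=GGGG U=WWOO R=WRWR D=RRYY L=OYOY
After move 2 (U): U=OWOW F=WRGG R=BBWR B=OYBB L=GGOY
After move 3 (F'): F=RGWG U=OWBW R=RBRR D=GYYY L=GWOO
After move 4 (U): U=BOWW F=RBWG R=OYRR B=GWBB L=RGOO
Query 1: R[1] = Y
Query 2: D[2] = Y
Query 3: F[3] = G
Query 4: L[3] = O

Answer: Y Y G O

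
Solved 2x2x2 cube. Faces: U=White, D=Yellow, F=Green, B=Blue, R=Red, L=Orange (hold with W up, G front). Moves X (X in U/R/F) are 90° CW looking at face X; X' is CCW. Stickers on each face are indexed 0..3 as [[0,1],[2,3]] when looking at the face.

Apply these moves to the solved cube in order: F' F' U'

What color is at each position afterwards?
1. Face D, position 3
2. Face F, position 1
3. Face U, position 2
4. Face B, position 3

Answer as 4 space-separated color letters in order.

Answer: Y R W B

Derivation:
After move 1 (F'): F=GGGG U=WWRR R=YRYR D=OOYY L=OWOW
After move 2 (F'): F=GGGG U=WWYY R=OROR D=WWYY L=OROR
After move 3 (U'): U=WYWY F=ORGG R=GGOR B=ORBB L=BBOR
Query 1: D[3] = Y
Query 2: F[1] = R
Query 3: U[2] = W
Query 4: B[3] = B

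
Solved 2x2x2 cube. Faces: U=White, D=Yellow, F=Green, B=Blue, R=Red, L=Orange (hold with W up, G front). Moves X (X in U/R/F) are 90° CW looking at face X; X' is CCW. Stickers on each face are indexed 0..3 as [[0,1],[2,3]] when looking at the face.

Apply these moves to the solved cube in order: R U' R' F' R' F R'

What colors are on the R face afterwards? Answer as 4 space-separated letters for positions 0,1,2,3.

After move 1 (R): R=RRRR U=WGWG F=GYGY D=YBYB B=WBWB
After move 2 (U'): U=GGWW F=OOGY R=GYRR B=RRWB L=WBOO
After move 3 (R'): R=YRGR U=GWWR F=OGGW D=YOYY B=BRBB
After move 4 (F'): F=GWOG U=GWYG R=ORYR D=BOYY L=WROW
After move 5 (R'): R=RROY U=GBYB F=GWOG D=BWYG B=YROB
After move 6 (F): F=OGGW U=GBWR R=YRBY D=ORYG L=WBOW
After move 7 (R'): R=RYYB U=GOWY F=OBGR D=OGYW B=GRRB
Query: R face = RYYB

Answer: R Y Y B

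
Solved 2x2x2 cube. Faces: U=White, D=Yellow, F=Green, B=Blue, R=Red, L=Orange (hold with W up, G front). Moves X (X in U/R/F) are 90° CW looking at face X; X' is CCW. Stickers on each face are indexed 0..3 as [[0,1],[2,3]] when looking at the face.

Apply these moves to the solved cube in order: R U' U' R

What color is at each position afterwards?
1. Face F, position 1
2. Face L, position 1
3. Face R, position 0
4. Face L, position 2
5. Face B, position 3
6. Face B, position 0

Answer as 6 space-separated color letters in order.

Answer: B R R O B W

Derivation:
After move 1 (R): R=RRRR U=WGWG F=GYGY D=YBYB B=WBWB
After move 2 (U'): U=GGWW F=OOGY R=GYRR B=RRWB L=WBOO
After move 3 (U'): U=GWGW F=WBGY R=OORR B=GYWB L=RROO
After move 4 (R): R=RORO U=GBGY F=WBGB D=YWYG B=WYWB
Query 1: F[1] = B
Query 2: L[1] = R
Query 3: R[0] = R
Query 4: L[2] = O
Query 5: B[3] = B
Query 6: B[0] = W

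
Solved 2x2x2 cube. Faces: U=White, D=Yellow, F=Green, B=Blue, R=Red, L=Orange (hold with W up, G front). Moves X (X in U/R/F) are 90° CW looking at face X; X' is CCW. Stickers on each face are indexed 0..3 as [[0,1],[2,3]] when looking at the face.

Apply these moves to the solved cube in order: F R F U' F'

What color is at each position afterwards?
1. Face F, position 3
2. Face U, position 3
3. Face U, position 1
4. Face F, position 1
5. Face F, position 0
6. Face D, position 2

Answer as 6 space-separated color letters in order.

After move 1 (F): F=GGGG U=WWOO R=WRWR D=RRYY L=OYOY
After move 2 (R): R=WWRR U=WGOG F=GRGY D=RBYB B=OBWB
After move 3 (F): F=GGYR U=WGYY R=OWGR D=RWYB L=OROB
After move 4 (U'): U=GYWY F=ORYR R=GGGR B=OWWB L=OBOB
After move 5 (F'): F=RROY U=GYGG R=WGRR D=BBYB L=OYOW
Query 1: F[3] = Y
Query 2: U[3] = G
Query 3: U[1] = Y
Query 4: F[1] = R
Query 5: F[0] = R
Query 6: D[2] = Y

Answer: Y G Y R R Y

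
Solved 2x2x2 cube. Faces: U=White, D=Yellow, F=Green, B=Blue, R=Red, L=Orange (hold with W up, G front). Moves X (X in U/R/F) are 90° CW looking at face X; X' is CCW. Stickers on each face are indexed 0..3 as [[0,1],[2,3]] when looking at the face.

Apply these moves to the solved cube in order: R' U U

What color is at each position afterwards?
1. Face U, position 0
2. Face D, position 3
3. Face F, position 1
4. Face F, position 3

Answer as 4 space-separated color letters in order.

After move 1 (R'): R=RRRR U=WBWB F=GWGW D=YGYG B=YBYB
After move 2 (U): U=WWBB F=RRGW R=YBRR B=OOYB L=GWOO
After move 3 (U): U=BWBW F=YBGW R=OORR B=GWYB L=RROO
Query 1: U[0] = B
Query 2: D[3] = G
Query 3: F[1] = B
Query 4: F[3] = W

Answer: B G B W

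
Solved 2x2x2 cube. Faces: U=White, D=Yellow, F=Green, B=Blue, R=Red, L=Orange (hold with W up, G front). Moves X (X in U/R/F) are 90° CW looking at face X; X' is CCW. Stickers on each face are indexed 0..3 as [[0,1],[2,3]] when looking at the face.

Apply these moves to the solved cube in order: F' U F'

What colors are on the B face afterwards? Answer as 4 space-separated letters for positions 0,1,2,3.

After move 1 (F'): F=GGGG U=WWRR R=YRYR D=OOYY L=OWOW
After move 2 (U): U=RWRW F=YRGG R=BBYR B=OWBB L=GGOW
After move 3 (F'): F=RGYG U=RWBY R=OBOR D=GWYY L=GWOR
Query: B face = OWBB

Answer: O W B B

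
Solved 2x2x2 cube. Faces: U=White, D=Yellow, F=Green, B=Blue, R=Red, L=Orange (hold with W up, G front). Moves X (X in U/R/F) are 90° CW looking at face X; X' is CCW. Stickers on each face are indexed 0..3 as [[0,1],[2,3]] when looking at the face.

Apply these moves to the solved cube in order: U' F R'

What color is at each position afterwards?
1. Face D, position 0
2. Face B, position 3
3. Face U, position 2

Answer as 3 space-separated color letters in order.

After move 1 (U'): U=WWWW F=OOGG R=GGRR B=RRBB L=BBOO
After move 2 (F): F=GOGO U=WWOB R=WGWR D=RGYY L=BYOY
After move 3 (R'): R=GRWW U=WBOR F=GWGB D=ROYO B=YRGB
Query 1: D[0] = R
Query 2: B[3] = B
Query 3: U[2] = O

Answer: R B O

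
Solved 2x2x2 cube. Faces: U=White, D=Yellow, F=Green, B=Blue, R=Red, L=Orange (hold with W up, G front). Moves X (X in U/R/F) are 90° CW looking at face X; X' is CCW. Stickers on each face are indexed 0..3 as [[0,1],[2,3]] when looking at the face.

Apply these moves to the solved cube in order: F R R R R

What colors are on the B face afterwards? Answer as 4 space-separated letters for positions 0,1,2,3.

Answer: B B B B

Derivation:
After move 1 (F): F=GGGG U=WWOO R=WRWR D=RRYY L=OYOY
After move 2 (R): R=WWRR U=WGOG F=GRGY D=RBYB B=OBWB
After move 3 (R): R=RWRW U=WROY F=GBGB D=RWYO B=GBGB
After move 4 (R): R=RRWW U=WBOB F=GWGO D=RGYG B=YBRB
After move 5 (R): R=WRWR U=WWOO F=GGGG D=RRYY B=BBBB
Query: B face = BBBB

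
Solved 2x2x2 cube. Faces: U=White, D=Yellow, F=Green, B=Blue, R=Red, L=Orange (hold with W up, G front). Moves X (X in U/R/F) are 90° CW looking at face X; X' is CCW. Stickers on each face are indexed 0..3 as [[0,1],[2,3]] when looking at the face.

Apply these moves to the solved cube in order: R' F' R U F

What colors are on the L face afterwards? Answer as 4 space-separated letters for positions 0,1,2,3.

After move 1 (R'): R=RRRR U=WBWB F=GWGW D=YGYG B=YBYB
After move 2 (F'): F=WWGG U=WBRR R=GRYR D=OOYG L=OBOW
After move 3 (R): R=YGRR U=WWRG F=WOGG D=OYYY B=RBBB
After move 4 (U): U=RWGW F=YGGG R=RBRR B=OBBB L=WOOW
After move 5 (F): F=GYGG U=RWWO R=GBWR D=RRYY L=WOOY
Query: L face = WOOY

Answer: W O O Y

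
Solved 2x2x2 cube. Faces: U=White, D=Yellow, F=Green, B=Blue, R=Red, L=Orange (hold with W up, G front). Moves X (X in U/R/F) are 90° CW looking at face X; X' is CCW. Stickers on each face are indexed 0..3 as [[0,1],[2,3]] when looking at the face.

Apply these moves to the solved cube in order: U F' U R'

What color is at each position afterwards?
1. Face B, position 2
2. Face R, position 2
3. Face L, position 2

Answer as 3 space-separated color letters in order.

Answer: O O O

Derivation:
After move 1 (U): U=WWWW F=RRGG R=BBRR B=OOBB L=GGOO
After move 2 (F'): F=RGRG U=WWBR R=YBYR D=GOYY L=GWOW
After move 3 (U): U=BWRW F=YBRG R=OOYR B=GWBB L=RGOW
After move 4 (R'): R=OROY U=BBRG F=YWRW D=GBYG B=YWOB
Query 1: B[2] = O
Query 2: R[2] = O
Query 3: L[2] = O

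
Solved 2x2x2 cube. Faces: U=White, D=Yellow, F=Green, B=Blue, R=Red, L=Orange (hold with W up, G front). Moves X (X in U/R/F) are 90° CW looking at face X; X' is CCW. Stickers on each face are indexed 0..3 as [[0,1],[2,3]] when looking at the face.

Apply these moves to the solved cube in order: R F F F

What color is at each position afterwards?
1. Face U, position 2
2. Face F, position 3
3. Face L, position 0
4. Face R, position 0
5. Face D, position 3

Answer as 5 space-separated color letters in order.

Answer: R G O B B

Derivation:
After move 1 (R): R=RRRR U=WGWG F=GYGY D=YBYB B=WBWB
After move 2 (F): F=GGYY U=WGOO R=WRGR D=RRYB L=OYOB
After move 3 (F): F=YGYG U=WGBY R=OROR D=GWYB L=OROR
After move 4 (F): F=YYGG U=WGRR R=BRYR D=OOYB L=OGOW
Query 1: U[2] = R
Query 2: F[3] = G
Query 3: L[0] = O
Query 4: R[0] = B
Query 5: D[3] = B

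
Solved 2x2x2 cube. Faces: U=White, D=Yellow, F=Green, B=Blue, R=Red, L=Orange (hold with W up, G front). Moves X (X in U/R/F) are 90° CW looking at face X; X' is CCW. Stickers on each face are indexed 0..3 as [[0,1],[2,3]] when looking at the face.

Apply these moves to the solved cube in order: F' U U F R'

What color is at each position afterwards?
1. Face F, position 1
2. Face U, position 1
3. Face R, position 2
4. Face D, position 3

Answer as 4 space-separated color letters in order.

After move 1 (F'): F=GGGG U=WWRR R=YRYR D=OOYY L=OWOW
After move 2 (U): U=RWRW F=YRGG R=BBYR B=OWBB L=GGOW
After move 3 (U): U=RRWW F=BBGG R=OWYR B=GGBB L=YROW
After move 4 (F): F=GBGB U=RRWR R=WWWR D=YOYY L=YOOO
After move 5 (R'): R=WRWW U=RBWG F=GRGR D=YBYB B=YGOB
Query 1: F[1] = R
Query 2: U[1] = B
Query 3: R[2] = W
Query 4: D[3] = B

Answer: R B W B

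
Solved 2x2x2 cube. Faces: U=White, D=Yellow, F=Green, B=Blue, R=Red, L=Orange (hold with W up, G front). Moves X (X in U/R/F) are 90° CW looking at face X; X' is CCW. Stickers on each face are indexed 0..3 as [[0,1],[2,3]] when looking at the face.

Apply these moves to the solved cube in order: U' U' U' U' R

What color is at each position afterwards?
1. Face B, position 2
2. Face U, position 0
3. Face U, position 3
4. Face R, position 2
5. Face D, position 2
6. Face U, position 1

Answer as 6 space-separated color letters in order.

Answer: W W G R Y G

Derivation:
After move 1 (U'): U=WWWW F=OOGG R=GGRR B=RRBB L=BBOO
After move 2 (U'): U=WWWW F=BBGG R=OORR B=GGBB L=RROO
After move 3 (U'): U=WWWW F=RRGG R=BBRR B=OOBB L=GGOO
After move 4 (U'): U=WWWW F=GGGG R=RRRR B=BBBB L=OOOO
After move 5 (R): R=RRRR U=WGWG F=GYGY D=YBYB B=WBWB
Query 1: B[2] = W
Query 2: U[0] = W
Query 3: U[3] = G
Query 4: R[2] = R
Query 5: D[2] = Y
Query 6: U[1] = G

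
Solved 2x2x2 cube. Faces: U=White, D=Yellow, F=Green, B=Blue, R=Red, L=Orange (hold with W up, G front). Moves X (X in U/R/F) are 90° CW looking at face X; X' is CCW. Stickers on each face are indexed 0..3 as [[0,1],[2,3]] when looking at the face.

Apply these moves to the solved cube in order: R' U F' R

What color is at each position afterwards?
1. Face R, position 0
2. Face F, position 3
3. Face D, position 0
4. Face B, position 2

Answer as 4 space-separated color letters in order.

After move 1 (R'): R=RRRR U=WBWB F=GWGW D=YGYG B=YBYB
After move 2 (U): U=WWBB F=RRGW R=YBRR B=OOYB L=GWOO
After move 3 (F'): F=RWRG U=WWYR R=GBYR D=WOYG L=GBOB
After move 4 (R): R=YGRB U=WWYG F=RORG D=WYYO B=ROWB
Query 1: R[0] = Y
Query 2: F[3] = G
Query 3: D[0] = W
Query 4: B[2] = W

Answer: Y G W W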